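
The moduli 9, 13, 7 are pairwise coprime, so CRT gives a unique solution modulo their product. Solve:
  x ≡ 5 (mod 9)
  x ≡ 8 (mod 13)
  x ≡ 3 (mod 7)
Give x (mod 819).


Moduli 9, 13, 7 are pairwise coprime; by CRT there is a unique solution modulo M = 9 · 13 · 7 = 819.
Solve pairwise, accumulating the modulus:
  Start with x ≡ 5 (mod 9).
  Combine with x ≡ 8 (mod 13): since gcd(9, 13) = 1, we get a unique residue mod 117.
    Write x = 5 + 9·t and substitute into x ≡ 8 (mod 13): 9·t ≡ 8 − 5 = 3 (mod 13).
    The inverse of 9 mod 13 is 3 (since 9·3 = 27 = 2·13 + 1), so t ≡ 3·3 = 9 ≡ 9 (mod 13).
    Then x = 5 + 9·9 = 86, valid modulo lcm(9, 13) = 117: x ≡ 86 (mod 117).
  Combine with x ≡ 3 (mod 7): since gcd(117, 7) = 1, we get a unique residue mod 819.
    Write x = 86 + 117·t and substitute into x ≡ 3 (mod 7): 117·t ≡ 3 − 86 = -83 (mod 7).
    Reduce coefficients mod 7: 5·t ≡ 1 (mod 7).
    The inverse of 5 mod 7 is 3 (since 5·3 = 15 = 2·7 + 1), so t ≡ 3·1 = 3 ≡ 3 (mod 7).
    Then x = 86 + 117·3 = 437, valid modulo lcm(117, 7) = 819: x ≡ 437 (mod 819).
Verify: 437 mod 9 = 5 ✓, 437 mod 13 = 8 ✓, 437 mod 7 = 3 ✓.

x ≡ 437 (mod 819).


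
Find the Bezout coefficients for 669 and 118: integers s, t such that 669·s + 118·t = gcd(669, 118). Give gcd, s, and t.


Euclidean algorithm on (669, 118) — divide until remainder is 0:
  669 = 5 · 118 + 79
  118 = 1 · 79 + 39
  79 = 2 · 39 + 1
  39 = 39 · 1 + 0
gcd(669, 118) = 1.
Track Bezout coefficients alongside the remainders: start with r₀ = 669 = a·1 + b·0 (s = 1, t = 0) and r₁ = 118 = a·0 + b·1 (s = 0, t = 1); each new remainder r_{k+1} = r_{k-1} − q_k·r_k inherits s_{k+1} = s_{k-1} − q_k·s_k, t_{k+1} = t_{k-1} − q_k·t_k, so r_k = a·s_k + b·t_k at every step:
  q = 5: r = 79, s = 1 − 5·0 = 1, t = 0 − 5·1 = -5  (check: 669·1 + 118·(-5) = 79)
  q = 1: r = 39, s = 0 − 1·1 = -1, t = 1 − 1·(-5) = 6  (check: 669·(-1) + 118·6 = 39)
  q = 2: r = 1, s = 1 − 2·(-1) = 3, t = -5 − 2·6 = -17  (check: 669·3 + 118·(-17) = 1)
The row with r = 1 (the gcd) gives the Bezout coefficients s = 3, t = -17.
Result: 669 · (3) + 118 · (-17) = 1.

gcd(669, 118) = 1; s = 3, t = -17 (check: 669·3 + 118·(-17) = 1).


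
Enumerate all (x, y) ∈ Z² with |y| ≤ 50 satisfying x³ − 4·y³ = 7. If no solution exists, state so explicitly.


The equation is x³ - 4y³ = 7. For fixed y, x³ = 4·y³ + 7, so a solution requires the RHS to be a perfect cube.
Strategy: iterate y from -50 to 50, compute RHS = 4·y³ + 7, and check whether it is a (positive or negative) perfect cube.
Check small values of y:
  y = 0: RHS = 7 is not a perfect cube.
  y = 1: RHS = 11 is not a perfect cube.
  y = -1: RHS = 3 is not a perfect cube.
  y = 2: RHS = 39 is not a perfect cube.
  y = -2: RHS = -25 is not a perfect cube.
  y = 3: RHS = 115 is not a perfect cube.
  y = -3: RHS = -101 is not a perfect cube.
Continuing the search up to |y| = 50 finds no solutions either.
No (x, y) in the scanned range satisfies the equation.

No integer solutions with |y| ≤ 50.


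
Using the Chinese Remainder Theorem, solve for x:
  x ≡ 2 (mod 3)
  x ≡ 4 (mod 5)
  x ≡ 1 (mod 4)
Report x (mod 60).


Moduli 3, 5, 4 are pairwise coprime; by CRT there is a unique solution modulo M = 3 · 5 · 4 = 60.
Solve pairwise, accumulating the modulus:
  Start with x ≡ 2 (mod 3).
  Combine with x ≡ 4 (mod 5): since gcd(3, 5) = 1, we get a unique residue mod 15.
    Write x = 2 + 3·t and substitute into x ≡ 4 (mod 5): 3·t ≡ 4 − 2 = 2 (mod 5).
    The inverse of 3 mod 5 is 2 (since 3·2 = 6 = 1·5 + 1), so t ≡ 2·2 = 4 ≡ 4 (mod 5).
    Then x = 2 + 3·4 = 14, valid modulo lcm(3, 5) = 15: x ≡ 14 (mod 15).
  Combine with x ≡ 1 (mod 4): since gcd(15, 4) = 1, we get a unique residue mod 60.
    Write x = 14 + 15·t and substitute into x ≡ 1 (mod 4): 15·t ≡ 1 − 14 = -13 (mod 4).
    Reduce coefficients mod 4: 3·t ≡ 3 (mod 4).
    The inverse of 3 mod 4 is 3 (since 3·3 = 9 = 2·4 + 1), so t ≡ 3·3 = 9 ≡ 1 (mod 4).
    Then x = 14 + 15·1 = 29, valid modulo lcm(15, 4) = 60: x ≡ 29 (mod 60).
Verify: 29 mod 3 = 2 ✓, 29 mod 5 = 4 ✓, 29 mod 4 = 1 ✓.

x ≡ 29 (mod 60).


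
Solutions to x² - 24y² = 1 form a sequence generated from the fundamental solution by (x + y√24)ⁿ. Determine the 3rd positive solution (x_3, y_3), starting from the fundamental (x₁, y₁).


Step 1: Find the fundamental solution (x₁, y₁) of x² - 24y² = 1.
  Expand √24 as a continued fraction. a₀ = ⌊√24⌋ = 4; iterate m_{k+1} = d_k·a_k − m_k, d_{k+1} = (24 − m_{k+1}²)/d_k, a_{k+1} = ⌊(a₀ + m_{k+1})/d_{k+1}⌋ (starting m₀ = 0, d₀ = 1), with convergents p_k = a_k·p_{k-1} + p_{k-2}, q_k = a_k·q_{k-1} + q_{k-2} (p₋₁ = 1, q₋₁ = 0):
  k = 0: a₀ = 4; p₀/q₀ = 4/1; p₀² − 24·q₀² = 16 − 24 = -8.
  k = 1: m = 4, d = 8, a = ⌊(4 + 4)/8⌋ = 1; p/q = (1·4 + 1)/(1·1 + 0) = 5/1; p² − 24·q² = 25 − 24 = 1.
  The first convergent with p² − 24·q² = 1 gives the fundamental solution (x₁, y₁) = (5, 1).
Step 2: Apply the recurrence (x_{n+1}, y_{n+1}) = (x₁x_n + 24y₁y_n, x₁y_n + y₁x_n) repeatedly.
  From (x_1, y_1) = (5, 1): x_2 = 5·5 + 24·1·1 = 49; y_2 = 5·1 + 1·5 = 10.
  From (x_2, y_2) = (49, 10): x_3 = 5·49 + 24·1·10 = 485; y_3 = 5·10 + 1·49 = 99.
Step 3: Verify x_3² - 24·y_3² = 235225 - 235224 = 1 (should be 1). ✓

(x_1, y_1) = (5, 1); (x_3, y_3) = (485, 99).


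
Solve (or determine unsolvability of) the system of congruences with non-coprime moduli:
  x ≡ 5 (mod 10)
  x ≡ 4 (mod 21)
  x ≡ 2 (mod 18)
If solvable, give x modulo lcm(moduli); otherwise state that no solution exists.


Moduli 10, 21, 18 are not pairwise coprime, so CRT works modulo lcm(m_i) when all pairwise compatibility conditions hold.
Pairwise compatibility: gcd(m_i, m_j) must divide a_i - a_j for every pair.
Merge one congruence at a time:
  Start: x ≡ 5 (mod 10).
  Combine with x ≡ 4 (mod 21): gcd(10, 21) = 1; 4 - 5 = -1, which IS divisible by 1, so compatible.
    Write x = 5 + 10·t and substitute into x ≡ 4 (mod 21): 10·t ≡ 4 − 5 = -1 (mod 21).
    Reduce coefficients mod 21: 10·t ≡ 20 (mod 21).
    The inverse of 10 mod 21 is 19 (since 10·19 = 190 = 9·21 + 1), so t ≡ 19·20 = 380 ≡ 2 (mod 21).
    Then x = 5 + 10·2 = 25, valid modulo lcm(10, 21) = 210: x ≡ 25 (mod 210).
  Combine with x ≡ 2 (mod 18): gcd(210, 18) = 6, and 2 - 25 = -23 is NOT divisible by 6.
    ⇒ system is inconsistent (no integer solution).

No solution (the system is inconsistent).


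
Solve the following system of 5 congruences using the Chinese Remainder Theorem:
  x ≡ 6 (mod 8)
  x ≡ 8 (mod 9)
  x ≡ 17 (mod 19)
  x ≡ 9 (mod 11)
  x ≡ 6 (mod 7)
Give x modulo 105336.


Product of moduli M = 8 · 9 · 19 · 11 · 7 = 105336.
Merge one congruence at a time:
  Start: x ≡ 6 (mod 8).
  Combine with x ≡ 8 (mod 9); new modulus lcm = 72.
    Write x = 6 + 8·t and substitute into x ≡ 8 (mod 9): 8·t ≡ 8 − 6 = 2 (mod 9).
    The inverse of 8 mod 9 is 8 (since 8·8 = 64 = 7·9 + 1), so t ≡ 8·2 = 16 ≡ 7 (mod 9).
    Then x = 6 + 8·7 = 62, valid modulo lcm(8, 9) = 72: x ≡ 62 (mod 72).
  Combine with x ≡ 17 (mod 19); new modulus lcm = 1368.
    Write x = 62 + 72·t and substitute into x ≡ 17 (mod 19): 72·t ≡ 17 − 62 = -45 (mod 19).
    Reduce coefficients mod 19: 15·t ≡ 12 (mod 19).
    The inverse of 15 mod 19 is 14 (since 15·14 = 210 = 11·19 + 1), so t ≡ 14·12 = 168 ≡ 16 (mod 19).
    Then x = 62 + 72·16 = 1214, valid modulo lcm(72, 19) = 1368: x ≡ 1214 (mod 1368).
  Combine with x ≡ 9 (mod 11); new modulus lcm = 15048.
    Write x = 1214 + 1368·t and substitute into x ≡ 9 (mod 11): 1368·t ≡ 9 − 1214 = -1205 (mod 11).
    Reduce coefficients mod 11: 4·t ≡ 5 (mod 11).
    The inverse of 4 mod 11 is 3 (since 4·3 = 12 = 1·11 + 1), so t ≡ 3·5 = 15 ≡ 4 (mod 11).
    Then x = 1214 + 1368·4 = 6686, valid modulo lcm(1368, 11) = 15048: x ≡ 6686 (mod 15048).
  Combine with x ≡ 6 (mod 7); new modulus lcm = 105336.
    Write x = 6686 + 15048·t and substitute into x ≡ 6 (mod 7): 15048·t ≡ 6 − 6686 = -6680 (mod 7).
    Reduce coefficients mod 7: 5·t ≡ 5 (mod 7).
    The inverse of 5 mod 7 is 3 (since 5·3 = 15 = 2·7 + 1), so t ≡ 3·5 = 15 ≡ 1 (mod 7).
    Then x = 6686 + 15048·1 = 21734, valid modulo lcm(15048, 7) = 105336: x ≡ 21734 (mod 105336).
Verify against each original: 21734 mod 8 = 6, 21734 mod 9 = 8, 21734 mod 19 = 17, 21734 mod 11 = 9, 21734 mod 7 = 6.

x ≡ 21734 (mod 105336).


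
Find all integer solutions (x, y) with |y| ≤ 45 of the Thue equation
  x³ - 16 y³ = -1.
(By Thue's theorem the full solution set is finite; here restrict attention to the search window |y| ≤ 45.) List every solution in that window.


The equation is x³ - 16y³ = -1. For fixed y, x³ = 16·y³ − 1, so a solution requires the RHS to be a perfect cube.
Strategy: iterate y from -45 to 45, compute RHS = 16·y³ − 1, and check whether it is a (positive or negative) perfect cube.
Check small values of y:
  y = 0: RHS = -1 = (-1)³ ⇒ x = -1 works.
  y = 1: RHS = 15 is not a perfect cube.
  y = -1: RHS = -17 is not a perfect cube.
  y = 2: RHS = 127 is not a perfect cube.
  y = -2: RHS = -129 is not a perfect cube.
  y = 3: RHS = 431 is not a perfect cube.
  y = -3: RHS = -433 is not a perfect cube.
Continuing the search up to |y| = 45 finds no further solutions beyond those listed.
Collected solutions: (-1, 0).

Solutions (with |y| ≤ 45): (-1, 0).


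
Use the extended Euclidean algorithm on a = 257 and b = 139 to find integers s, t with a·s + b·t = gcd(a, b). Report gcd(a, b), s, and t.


Euclidean algorithm on (257, 139) — divide until remainder is 0:
  257 = 1 · 139 + 118
  139 = 1 · 118 + 21
  118 = 5 · 21 + 13
  21 = 1 · 13 + 8
  13 = 1 · 8 + 5
  8 = 1 · 5 + 3
  5 = 1 · 3 + 2
  3 = 1 · 2 + 1
  2 = 2 · 1 + 0
gcd(257, 139) = 1.
Track Bezout coefficients alongside the remainders: start with r₀ = 257 = a·1 + b·0 (s = 1, t = 0) and r₁ = 139 = a·0 + b·1 (s = 0, t = 1); each new remainder r_{k+1} = r_{k-1} − q_k·r_k inherits s_{k+1} = s_{k-1} − q_k·s_k, t_{k+1} = t_{k-1} − q_k·t_k, so r_k = a·s_k + b·t_k at every step:
  q = 1: r = 118, s = 1 − 1·0 = 1, t = 0 − 1·1 = -1  (check: 257·1 + 139·(-1) = 118)
  q = 1: r = 21, s = 0 − 1·1 = -1, t = 1 − 1·(-1) = 2  (check: 257·(-1) + 139·2 = 21)
  q = 5: r = 13, s = 1 − 5·(-1) = 6, t = -1 − 5·2 = -11  (check: 257·6 + 139·(-11) = 13)
  q = 1: r = 8, s = -1 − 1·6 = -7, t = 2 − 1·(-11) = 13  (check: 257·(-7) + 139·13 = 8)
  q = 1: r = 5, s = 6 − 1·(-7) = 13, t = -11 − 1·13 = -24  (check: 257·13 + 139·(-24) = 5)
  q = 1: r = 3, s = -7 − 1·13 = -20, t = 13 − 1·(-24) = 37  (check: 257·(-20) + 139·37 = 3)
  q = 1: r = 2, s = 13 − 1·(-20) = 33, t = -24 − 1·37 = -61  (check: 257·33 + 139·(-61) = 2)
  q = 1: r = 1, s = -20 − 1·33 = -53, t = 37 − 1·(-61) = 98  (check: 257·(-53) + 139·98 = 1)
The row with r = 1 (the gcd) gives the Bezout coefficients s = -53, t = 98.
Result: 257 · (-53) + 139 · (98) = 1.

gcd(257, 139) = 1; s = -53, t = 98 (check: 257·(-53) + 139·98 = 1).


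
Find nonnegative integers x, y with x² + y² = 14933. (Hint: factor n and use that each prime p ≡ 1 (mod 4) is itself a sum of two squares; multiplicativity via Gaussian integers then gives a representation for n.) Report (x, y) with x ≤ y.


Step 1: Factor n = 14933 = 109 · 137.
Step 2: Check the mod-4 condition on each prime factor: 109 ≡ 1 (mod 4), exponent 1; 137 ≡ 1 (mod 4), exponent 1.
All primes ≡ 3 (mod 4) appear to even exponent (or don't appear), so by the two-squares theorem n IS expressible as a sum of two squares.
Step 3: Build a representation. Here n = 109 · 137 is a product of primes ≡ 1 (mod 4). Each prime p ≡ 1 (mod 4) is itself a sum of two squares; find a² by testing p − a² for a perfect square:
  109: 109 − 1² = 108, 109 − 2² = 105, 109 − 3² = 100 = 10² ⇒ 109 = 3² + 10².
  137: 137 − 1² = 136, 137 − 2² = 133, 137 − 3² = 128, 137 − 4² = 121 = 11² ⇒ 137 = 4² + 11².
  Combine using the Brahmagupta–Fibonacci identity (a² + b²)(c² + d²) = (ac − bd)² + (ad + bc)² = (ac + bd)² + (ad − bc)²:
  109 · 137 = 14933: from (3² + 10²)(4² + 11²), take (3·4 − 10·11, 3·11 + 10·4) = (12 − 110, 33 + 40) = (-98, 73); dropping signs (only squares matter) gives (98, 73); check 98² + 73² = 9604 + 5329 = 14933 ✓.
Step 4: Order so x ≤ y and verify: 73² + 98² = 5329 + 9604 = 14933 = n. ✓

n = 14933 = 73² + 98² (one valid representation with x ≤ y).


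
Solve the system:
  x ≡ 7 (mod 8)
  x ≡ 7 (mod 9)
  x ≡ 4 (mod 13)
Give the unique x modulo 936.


Moduli 8, 9, 13 are pairwise coprime; by CRT there is a unique solution modulo M = 8 · 9 · 13 = 936.
Solve pairwise, accumulating the modulus:
  Start with x ≡ 7 (mod 8).
  Combine with x ≡ 7 (mod 9): since gcd(8, 9) = 1, we get a unique residue mod 72.
    Write x = 7 + 8·t and substitute into x ≡ 7 (mod 9): 8·t ≡ 7 − 7 = 0 (mod 9).
    The inverse of 8 mod 9 is 8 (since 8·8 = 64 = 7·9 + 1), so t ≡ 8·0 = 0 ≡ 0 (mod 9).
    Then x = 7 + 8·0 = 7, valid modulo lcm(8, 9) = 72: x ≡ 7 (mod 72).
  Combine with x ≡ 4 (mod 13): since gcd(72, 13) = 1, we get a unique residue mod 936.
    Write x = 7 + 72·t and substitute into x ≡ 4 (mod 13): 72·t ≡ 4 − 7 = -3 (mod 13).
    Reduce coefficients mod 13: 7·t ≡ 10 (mod 13).
    The inverse of 7 mod 13 is 2 (since 7·2 = 14 = 1·13 + 1), so t ≡ 2·10 = 20 ≡ 7 (mod 13).
    Then x = 7 + 72·7 = 511, valid modulo lcm(72, 13) = 936: x ≡ 511 (mod 936).
Verify: 511 mod 8 = 7 ✓, 511 mod 9 = 7 ✓, 511 mod 13 = 4 ✓.

x ≡ 511 (mod 936).


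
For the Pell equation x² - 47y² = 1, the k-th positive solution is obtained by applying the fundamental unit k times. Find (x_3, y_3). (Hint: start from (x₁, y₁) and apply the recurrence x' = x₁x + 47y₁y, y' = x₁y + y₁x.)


Step 1: Find the fundamental solution (x₁, y₁) of x² - 47y² = 1.
  Expand √47 as a continued fraction. a₀ = ⌊√47⌋ = 6; iterate m_{k+1} = d_k·a_k − m_k, d_{k+1} = (47 − m_{k+1}²)/d_k, a_{k+1} = ⌊(a₀ + m_{k+1})/d_{k+1}⌋ (starting m₀ = 0, d₀ = 1), with convergents p_k = a_k·p_{k-1} + p_{k-2}, q_k = a_k·q_{k-1} + q_{k-2} (p₋₁ = 1, q₋₁ = 0):
  k = 0: a₀ = 6; p₀/q₀ = 6/1; p₀² − 47·q₀² = 36 − 47 = -11.
  k = 1: m = 6, d = 11, a = ⌊(6 + 6)/11⌋ = 1; p/q = (1·6 + 1)/(1·1 + 0) = 7/1; p² − 47·q² = 49 − 47 = 2.
  k = 2: m = 5, d = 2, a = ⌊(6 + 5)/2⌋ = 5; p/q = (5·7 + 6)/(5·1 + 1) = 41/6; p² − 47·q² = 1681 − 1692 = -11.
  k = 3: m = 5, d = 11, a = ⌊(6 + 5)/11⌋ = 1; p/q = (1·41 + 7)/(1·6 + 1) = 48/7; p² − 47·q² = 2304 − 2303 = 1.
  The first convergent with p² − 47·q² = 1 gives the fundamental solution (x₁, y₁) = (48, 7).
Step 2: Apply the recurrence (x_{n+1}, y_{n+1}) = (x₁x_n + 47y₁y_n, x₁y_n + y₁x_n) repeatedly.
  From (x_1, y_1) = (48, 7): x_2 = 48·48 + 47·7·7 = 4607; y_2 = 48·7 + 7·48 = 672.
  From (x_2, y_2) = (4607, 672): x_3 = 48·4607 + 47·7·672 = 442224; y_3 = 48·672 + 7·4607 = 64505.
Step 3: Verify x_3² - 47·y_3² = 195562066176 - 195562066175 = 1 (should be 1). ✓

(x_1, y_1) = (48, 7); (x_3, y_3) = (442224, 64505).


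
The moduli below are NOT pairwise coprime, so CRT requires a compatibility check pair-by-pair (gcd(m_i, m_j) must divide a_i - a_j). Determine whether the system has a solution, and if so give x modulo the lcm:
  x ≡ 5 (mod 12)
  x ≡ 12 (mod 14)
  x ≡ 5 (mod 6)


Moduli 12, 14, 6 are not pairwise coprime, so CRT works modulo lcm(m_i) when all pairwise compatibility conditions hold.
Pairwise compatibility: gcd(m_i, m_j) must divide a_i - a_j for every pair.
Merge one congruence at a time:
  Start: x ≡ 5 (mod 12).
  Combine with x ≡ 12 (mod 14): gcd(12, 14) = 2, and 12 - 5 = 7 is NOT divisible by 2.
    ⇒ system is inconsistent (no integer solution).

No solution (the system is inconsistent).


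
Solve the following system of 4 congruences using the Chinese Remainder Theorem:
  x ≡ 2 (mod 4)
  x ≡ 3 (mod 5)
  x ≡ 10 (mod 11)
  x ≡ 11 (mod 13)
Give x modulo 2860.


Product of moduli M = 4 · 5 · 11 · 13 = 2860.
Merge one congruence at a time:
  Start: x ≡ 2 (mod 4).
  Combine with x ≡ 3 (mod 5); new modulus lcm = 20.
    Write x = 2 + 4·t and substitute into x ≡ 3 (mod 5): 4·t ≡ 3 − 2 = 1 (mod 5).
    The inverse of 4 mod 5 is 4 (since 4·4 = 16 = 3·5 + 1), so t ≡ 4·1 = 4 ≡ 4 (mod 5).
    Then x = 2 + 4·4 = 18, valid modulo lcm(4, 5) = 20: x ≡ 18 (mod 20).
  Combine with x ≡ 10 (mod 11); new modulus lcm = 220.
    Write x = 18 + 20·t and substitute into x ≡ 10 (mod 11): 20·t ≡ 10 − 18 = -8 (mod 11).
    Reduce coefficients mod 11: 9·t ≡ 3 (mod 11).
    The inverse of 9 mod 11 is 5 (since 9·5 = 45 = 4·11 + 1), so t ≡ 5·3 = 15 ≡ 4 (mod 11).
    Then x = 18 + 20·4 = 98, valid modulo lcm(20, 11) = 220: x ≡ 98 (mod 220).
  Combine with x ≡ 11 (mod 13); new modulus lcm = 2860.
    Write x = 98 + 220·t and substitute into x ≡ 11 (mod 13): 220·t ≡ 11 − 98 = -87 (mod 13).
    Reduce coefficients mod 13: 12·t ≡ 4 (mod 13).
    The inverse of 12 mod 13 is 12 (since 12·12 = 144 = 11·13 + 1), so t ≡ 12·4 = 48 ≡ 9 (mod 13).
    Then x = 98 + 220·9 = 2078, valid modulo lcm(220, 13) = 2860: x ≡ 2078 (mod 2860).
Verify against each original: 2078 mod 4 = 2, 2078 mod 5 = 3, 2078 mod 11 = 10, 2078 mod 13 = 11.

x ≡ 2078 (mod 2860).


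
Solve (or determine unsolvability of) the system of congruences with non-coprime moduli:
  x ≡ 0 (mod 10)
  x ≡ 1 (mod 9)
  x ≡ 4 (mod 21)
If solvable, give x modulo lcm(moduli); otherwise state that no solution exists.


Moduli 10, 9, 21 are not pairwise coprime, so CRT works modulo lcm(m_i) when all pairwise compatibility conditions hold.
Pairwise compatibility: gcd(m_i, m_j) must divide a_i - a_j for every pair.
Merge one congruence at a time:
  Start: x ≡ 0 (mod 10).
  Combine with x ≡ 1 (mod 9): gcd(10, 9) = 1; 1 - 0 = 1, which IS divisible by 1, so compatible.
    Write x = 0 + 10·t and substitute into x ≡ 1 (mod 9): 10·t ≡ 1 − 0 = 1 (mod 9).
    Reduce coefficients mod 9: 1·t ≡ 1 (mod 9).
    So t ≡ 1 (mod 9).
    Then x = 0 + 10·1 = 10, valid modulo lcm(10, 9) = 90: x ≡ 10 (mod 90).
  Combine with x ≡ 4 (mod 21): gcd(90, 21) = 3; 4 - 10 = -6, which IS divisible by 3, so compatible.
    Write x = 10 + 90·t and substitute into x ≡ 4 (mod 21): 90·t ≡ 4 − 10 = -6 (mod 21).
    Divide the congruence (and modulus) by g = 3: 30·t ≡ -2 (mod 7).
    Reduce coefficients mod 7: 2·t ≡ 5 (mod 7).
    The inverse of 2 mod 7 is 4 (since 2·4 = 8 = 1·7 + 1), so t ≡ 4·5 = 20 ≡ 6 (mod 7).
    Then x = 10 + 90·6 = 550, valid modulo lcm(90, 21) = 630: x ≡ 550 (mod 630).
Verify: 550 mod 10 = 0, 550 mod 9 = 1, 550 mod 21 = 4.

x ≡ 550 (mod 630).


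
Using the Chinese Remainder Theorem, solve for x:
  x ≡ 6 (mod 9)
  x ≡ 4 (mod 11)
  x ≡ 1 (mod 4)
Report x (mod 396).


Moduli 9, 11, 4 are pairwise coprime; by CRT there is a unique solution modulo M = 9 · 11 · 4 = 396.
Solve pairwise, accumulating the modulus:
  Start with x ≡ 6 (mod 9).
  Combine with x ≡ 4 (mod 11): since gcd(9, 11) = 1, we get a unique residue mod 99.
    Write x = 6 + 9·t and substitute into x ≡ 4 (mod 11): 9·t ≡ 4 − 6 = -2 (mod 11).
    Reduce coefficients mod 11: 9·t ≡ 9 (mod 11).
    The inverse of 9 mod 11 is 5 (since 9·5 = 45 = 4·11 + 1), so t ≡ 5·9 = 45 ≡ 1 (mod 11).
    Then x = 6 + 9·1 = 15, valid modulo lcm(9, 11) = 99: x ≡ 15 (mod 99).
  Combine with x ≡ 1 (mod 4): since gcd(99, 4) = 1, we get a unique residue mod 396.
    Write x = 15 + 99·t and substitute into x ≡ 1 (mod 4): 99·t ≡ 1 − 15 = -14 (mod 4).
    Reduce coefficients mod 4: 3·t ≡ 2 (mod 4).
    The inverse of 3 mod 4 is 3 (since 3·3 = 9 = 2·4 + 1), so t ≡ 3·2 = 6 ≡ 2 (mod 4).
    Then x = 15 + 99·2 = 213, valid modulo lcm(99, 4) = 396: x ≡ 213 (mod 396).
Verify: 213 mod 9 = 6 ✓, 213 mod 11 = 4 ✓, 213 mod 4 = 1 ✓.

x ≡ 213 (mod 396).


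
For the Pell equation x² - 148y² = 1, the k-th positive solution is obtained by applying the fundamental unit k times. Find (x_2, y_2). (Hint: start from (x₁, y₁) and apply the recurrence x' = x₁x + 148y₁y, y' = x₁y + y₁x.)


Step 1: Find the fundamental solution (x₁, y₁) of x² - 148y² = 1.
  Expand √148 as a continued fraction. a₀ = ⌊√148⌋ = 12; iterate m_{k+1} = d_k·a_k − m_k, d_{k+1} = (148 − m_{k+1}²)/d_k, a_{k+1} = ⌊(a₀ + m_{k+1})/d_{k+1}⌋ (starting m₀ = 0, d₀ = 1), with convergents p_k = a_k·p_{k-1} + p_{k-2}, q_k = a_k·q_{k-1} + q_{k-2} (p₋₁ = 1, q₋₁ = 0):
  k = 0: a₀ = 12; p₀/q₀ = 12/1; p₀² − 148·q₀² = 144 − 148 = -4.
  k = 1: m = 12, d = 4, a = ⌊(12 + 12)/4⌋ = 6; p/q = (6·12 + 1)/(6·1 + 0) = 73/6; p² − 148·q² = 5329 − 5328 = 1.
  The first convergent with p² − 148·q² = 1 gives the fundamental solution (x₁, y₁) = (73, 6).
Step 2: Apply the recurrence (x_{n+1}, y_{n+1}) = (x₁x_n + 148y₁y_n, x₁y_n + y₁x_n) repeatedly.
  From (x_1, y_1) = (73, 6): x_2 = 73·73 + 148·6·6 = 10657; y_2 = 73·6 + 6·73 = 876.
Step 3: Verify x_2² - 148·y_2² = 113571649 - 113571648 = 1 (should be 1). ✓

(x_1, y_1) = (73, 6); (x_2, y_2) = (10657, 876).


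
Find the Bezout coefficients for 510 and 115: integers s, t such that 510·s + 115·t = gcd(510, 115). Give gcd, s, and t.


Euclidean algorithm on (510, 115) — divide until remainder is 0:
  510 = 4 · 115 + 50
  115 = 2 · 50 + 15
  50 = 3 · 15 + 5
  15 = 3 · 5 + 0
gcd(510, 115) = 5.
Track Bezout coefficients alongside the remainders: start with r₀ = 510 = a·1 + b·0 (s = 1, t = 0) and r₁ = 115 = a·0 + b·1 (s = 0, t = 1); each new remainder r_{k+1} = r_{k-1} − q_k·r_k inherits s_{k+1} = s_{k-1} − q_k·s_k, t_{k+1} = t_{k-1} − q_k·t_k, so r_k = a·s_k + b·t_k at every step:
  q = 4: r = 50, s = 1 − 4·0 = 1, t = 0 − 4·1 = -4  (check: 510·1 + 115·(-4) = 50)
  q = 2: r = 15, s = 0 − 2·1 = -2, t = 1 − 2·(-4) = 9  (check: 510·(-2) + 115·9 = 15)
  q = 3: r = 5, s = 1 − 3·(-2) = 7, t = -4 − 3·9 = -31  (check: 510·7 + 115·(-31) = 5)
The row with r = 5 (the gcd) gives the Bezout coefficients s = 7, t = -31.
Result: 510 · (7) + 115 · (-31) = 5.

gcd(510, 115) = 5; s = 7, t = -31 (check: 510·7 + 115·(-31) = 5).


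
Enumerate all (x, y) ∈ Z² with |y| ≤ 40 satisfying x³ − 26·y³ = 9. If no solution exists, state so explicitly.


The equation is x³ - 26y³ = 9. For fixed y, x³ = 26·y³ + 9, so a solution requires the RHS to be a perfect cube.
Strategy: iterate y from -40 to 40, compute RHS = 26·y³ + 9, and check whether it is a (positive or negative) perfect cube.
Check small values of y:
  y = 0: RHS = 9 is not a perfect cube.
  y = 1: RHS = 35 is not a perfect cube.
  y = -1: RHS = -17 is not a perfect cube.
  y = 2: RHS = 217 is not a perfect cube.
  y = -2: RHS = -199 is not a perfect cube.
  y = 3: RHS = 711 is not a perfect cube.
  y = -3: RHS = -693 is not a perfect cube.
Continuing the search up to |y| = 40 finds no solutions either.
No (x, y) in the scanned range satisfies the equation.

No integer solutions with |y| ≤ 40.


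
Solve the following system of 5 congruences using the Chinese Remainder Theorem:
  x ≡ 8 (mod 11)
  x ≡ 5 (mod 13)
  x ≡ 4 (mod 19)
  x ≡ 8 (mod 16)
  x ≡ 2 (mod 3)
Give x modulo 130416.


Product of moduli M = 11 · 13 · 19 · 16 · 3 = 130416.
Merge one congruence at a time:
  Start: x ≡ 8 (mod 11).
  Combine with x ≡ 5 (mod 13); new modulus lcm = 143.
    Write x = 8 + 11·t and substitute into x ≡ 5 (mod 13): 11·t ≡ 5 − 8 = -3 (mod 13).
    Reduce coefficients mod 13: 11·t ≡ 10 (mod 13).
    The inverse of 11 mod 13 is 6 (since 11·6 = 66 = 5·13 + 1), so t ≡ 6·10 = 60 ≡ 8 (mod 13).
    Then x = 8 + 11·8 = 96, valid modulo lcm(11, 13) = 143: x ≡ 96 (mod 143).
  Combine with x ≡ 4 (mod 19); new modulus lcm = 2717.
    Write x = 96 + 143·t and substitute into x ≡ 4 (mod 19): 143·t ≡ 4 − 96 = -92 (mod 19).
    Reduce coefficients mod 19: 10·t ≡ 3 (mod 19).
    The inverse of 10 mod 19 is 2 (since 10·2 = 20 = 1·19 + 1), so t ≡ 2·3 = 6 ≡ 6 (mod 19).
    Then x = 96 + 143·6 = 954, valid modulo lcm(143, 19) = 2717: x ≡ 954 (mod 2717).
  Combine with x ≡ 8 (mod 16); new modulus lcm = 43472.
    Write x = 954 + 2717·t and substitute into x ≡ 8 (mod 16): 2717·t ≡ 8 − 954 = -946 (mod 16).
    Reduce coefficients mod 16: 13·t ≡ 14 (mod 16).
    The inverse of 13 mod 16 is 5 (since 13·5 = 65 = 4·16 + 1), so t ≡ 5·14 = 70 ≡ 6 (mod 16).
    Then x = 954 + 2717·6 = 17256, valid modulo lcm(2717, 16) = 43472: x ≡ 17256 (mod 43472).
  Combine with x ≡ 2 (mod 3); new modulus lcm = 130416.
    Write x = 17256 + 43472·t and substitute into x ≡ 2 (mod 3): 43472·t ≡ 2 − 17256 = -17254 (mod 3).
    Reduce coefficients mod 3: 2·t ≡ 2 (mod 3).
    The inverse of 2 mod 3 is 2 (since 2·2 = 4 = 1·3 + 1), so t ≡ 2·2 = 4 ≡ 1 (mod 3).
    Then x = 17256 + 43472·1 = 60728, valid modulo lcm(43472, 3) = 130416: x ≡ 60728 (mod 130416).
Verify against each original: 60728 mod 11 = 8, 60728 mod 13 = 5, 60728 mod 19 = 4, 60728 mod 16 = 8, 60728 mod 3 = 2.

x ≡ 60728 (mod 130416).


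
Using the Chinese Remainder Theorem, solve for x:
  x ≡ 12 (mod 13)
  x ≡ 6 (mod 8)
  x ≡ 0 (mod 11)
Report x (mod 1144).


Moduli 13, 8, 11 are pairwise coprime; by CRT there is a unique solution modulo M = 13 · 8 · 11 = 1144.
Solve pairwise, accumulating the modulus:
  Start with x ≡ 12 (mod 13).
  Combine with x ≡ 6 (mod 8): since gcd(13, 8) = 1, we get a unique residue mod 104.
    Write x = 12 + 13·t and substitute into x ≡ 6 (mod 8): 13·t ≡ 6 − 12 = -6 (mod 8).
    Reduce coefficients mod 8: 5·t ≡ 2 (mod 8).
    The inverse of 5 mod 8 is 5 (since 5·5 = 25 = 3·8 + 1), so t ≡ 5·2 = 10 ≡ 2 (mod 8).
    Then x = 12 + 13·2 = 38, valid modulo lcm(13, 8) = 104: x ≡ 38 (mod 104).
  Combine with x ≡ 0 (mod 11): since gcd(104, 11) = 1, we get a unique residue mod 1144.
    Write x = 38 + 104·t and substitute into x ≡ 0 (mod 11): 104·t ≡ 0 − 38 = -38 (mod 11).
    Reduce coefficients mod 11: 5·t ≡ 6 (mod 11).
    The inverse of 5 mod 11 is 9 (since 5·9 = 45 = 4·11 + 1), so t ≡ 9·6 = 54 ≡ 10 (mod 11).
    Then x = 38 + 104·10 = 1078, valid modulo lcm(104, 11) = 1144: x ≡ 1078 (mod 1144).
Verify: 1078 mod 13 = 12 ✓, 1078 mod 8 = 6 ✓, 1078 mod 11 = 0 ✓.

x ≡ 1078 (mod 1144).


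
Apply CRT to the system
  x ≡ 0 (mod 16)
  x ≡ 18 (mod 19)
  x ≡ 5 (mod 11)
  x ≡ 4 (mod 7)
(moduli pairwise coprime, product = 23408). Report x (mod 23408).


Product of moduli M = 16 · 19 · 11 · 7 = 23408.
Merge one congruence at a time:
  Start: x ≡ 0 (mod 16).
  Combine with x ≡ 18 (mod 19); new modulus lcm = 304.
    Write x = 0 + 16·t and substitute into x ≡ 18 (mod 19): 16·t ≡ 18 − 0 = 18 (mod 19).
    The inverse of 16 mod 19 is 6 (since 16·6 = 96 = 5·19 + 1), so t ≡ 6·18 = 108 ≡ 13 (mod 19).
    Then x = 0 + 16·13 = 208, valid modulo lcm(16, 19) = 304: x ≡ 208 (mod 304).
  Combine with x ≡ 5 (mod 11); new modulus lcm = 3344.
    Write x = 208 + 304·t and substitute into x ≡ 5 (mod 11): 304·t ≡ 5 − 208 = -203 (mod 11).
    Reduce coefficients mod 11: 7·t ≡ 6 (mod 11).
    The inverse of 7 mod 11 is 8 (since 7·8 = 56 = 5·11 + 1), so t ≡ 8·6 = 48 ≡ 4 (mod 11).
    Then x = 208 + 304·4 = 1424, valid modulo lcm(304, 11) = 3344: x ≡ 1424 (mod 3344).
  Combine with x ≡ 4 (mod 7); new modulus lcm = 23408.
    Write x = 1424 + 3344·t and substitute into x ≡ 4 (mod 7): 3344·t ≡ 4 − 1424 = -1420 (mod 7).
    Reduce coefficients mod 7: 5·t ≡ 1 (mod 7).
    The inverse of 5 mod 7 is 3 (since 5·3 = 15 = 2·7 + 1), so t ≡ 3·1 = 3 ≡ 3 (mod 7).
    Then x = 1424 + 3344·3 = 11456, valid modulo lcm(3344, 7) = 23408: x ≡ 11456 (mod 23408).
Verify against each original: 11456 mod 16 = 0, 11456 mod 19 = 18, 11456 mod 11 = 5, 11456 mod 7 = 4.

x ≡ 11456 (mod 23408).


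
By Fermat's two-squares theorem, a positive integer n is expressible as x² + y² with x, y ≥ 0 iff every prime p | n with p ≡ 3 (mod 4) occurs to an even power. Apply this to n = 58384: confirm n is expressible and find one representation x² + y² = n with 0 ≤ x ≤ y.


Step 1: Factor n = 58384 = 2^4 · 41 · 89.
Step 2: Check the mod-4 condition on each prime factor: 2 = 2 (special); 41 ≡ 1 (mod 4), exponent 1; 89 ≡ 1 (mod 4), exponent 1.
All primes ≡ 3 (mod 4) appear to even exponent (or don't appear), so by the two-squares theorem n IS expressible as a sum of two squares.
Step 3: Build a representation. Group n = k² · m with k = 4 and m = 41 · 89 = 3649 (a product of primes ≡ 1 (mod 4)); a representation of m scales to one of n via (k·x)² + (k·y)² = k²(x² + y²). Each prime p ≡ 1 (mod 4) is itself a sum of two squares; find a² by testing p − a² for a perfect square:
  41: 41 − 1² = 40, 41 − 2² = 37, 41 − 3² = 32, 41 − 4² = 25 = 5² ⇒ 41 = 4² + 5².
  89: 89 − 1² = 88, 89 − 2² = 85, 89 − 3² = 80, 89 − 4² = 73, 89 − 5² = 64 = 8² ⇒ 89 = 5² + 8².
  Combine using the Brahmagupta–Fibonacci identity (a² + b²)(c² + d²) = (ac − bd)² + (ad + bc)² = (ac + bd)² + (ad − bc)²:
  41 · 89 = 3649: from (4² + 5²)(5² + 8²), take (4·5 − 5·8, 4·8 + 5·5) = (20 − 40, 32 + 25) = (-20, 57); dropping signs (only squares matter) gives (20, 57); check 20² + 57² = 400 + 3249 = 3649 ✓.
  Scale by k = 4: (4·20, 4·57) = (80, 228).
Step 4: Order so x ≤ y and verify: 80² + 228² = 6400 + 51984 = 58384 = n. ✓

n = 58384 = 80² + 228² (one valid representation with x ≤ y).


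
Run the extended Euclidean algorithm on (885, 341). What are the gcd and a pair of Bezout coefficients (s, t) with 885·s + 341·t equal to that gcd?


Euclidean algorithm on (885, 341) — divide until remainder is 0:
  885 = 2 · 341 + 203
  341 = 1 · 203 + 138
  203 = 1 · 138 + 65
  138 = 2 · 65 + 8
  65 = 8 · 8 + 1
  8 = 8 · 1 + 0
gcd(885, 341) = 1.
Track Bezout coefficients alongside the remainders: start with r₀ = 885 = a·1 + b·0 (s = 1, t = 0) and r₁ = 341 = a·0 + b·1 (s = 0, t = 1); each new remainder r_{k+1} = r_{k-1} − q_k·r_k inherits s_{k+1} = s_{k-1} − q_k·s_k, t_{k+1} = t_{k-1} − q_k·t_k, so r_k = a·s_k + b·t_k at every step:
  q = 2: r = 203, s = 1 − 2·0 = 1, t = 0 − 2·1 = -2  (check: 885·1 + 341·(-2) = 203)
  q = 1: r = 138, s = 0 − 1·1 = -1, t = 1 − 1·(-2) = 3  (check: 885·(-1) + 341·3 = 138)
  q = 1: r = 65, s = 1 − 1·(-1) = 2, t = -2 − 1·3 = -5  (check: 885·2 + 341·(-5) = 65)
  q = 2: r = 8, s = -1 − 2·2 = -5, t = 3 − 2·(-5) = 13  (check: 885·(-5) + 341·13 = 8)
  q = 8: r = 1, s = 2 − 8·(-5) = 42, t = -5 − 8·13 = -109  (check: 885·42 + 341·(-109) = 1)
The row with r = 1 (the gcd) gives the Bezout coefficients s = 42, t = -109.
Result: 885 · (42) + 341 · (-109) = 1.

gcd(885, 341) = 1; s = 42, t = -109 (check: 885·42 + 341·(-109) = 1).


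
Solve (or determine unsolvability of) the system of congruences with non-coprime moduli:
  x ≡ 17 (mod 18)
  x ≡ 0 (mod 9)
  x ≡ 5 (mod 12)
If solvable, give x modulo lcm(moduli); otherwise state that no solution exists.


Moduli 18, 9, 12 are not pairwise coprime, so CRT works modulo lcm(m_i) when all pairwise compatibility conditions hold.
Pairwise compatibility: gcd(m_i, m_j) must divide a_i - a_j for every pair.
Merge one congruence at a time:
  Start: x ≡ 17 (mod 18).
  Combine with x ≡ 0 (mod 9): gcd(18, 9) = 9, and 0 - 17 = -17 is NOT divisible by 9.
    ⇒ system is inconsistent (no integer solution).

No solution (the system is inconsistent).


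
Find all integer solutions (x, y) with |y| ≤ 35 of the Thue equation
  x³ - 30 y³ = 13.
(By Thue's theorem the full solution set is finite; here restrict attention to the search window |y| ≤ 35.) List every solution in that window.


The equation is x³ - 30y³ = 13. For fixed y, x³ = 30·y³ + 13, so a solution requires the RHS to be a perfect cube.
Strategy: iterate y from -35 to 35, compute RHS = 30·y³ + 13, and check whether it is a (positive or negative) perfect cube.
Check small values of y:
  y = 0: RHS = 13 is not a perfect cube.
  y = 1: RHS = 43 is not a perfect cube.
  y = -1: RHS = -17 is not a perfect cube.
  y = 2: RHS = 253 is not a perfect cube.
  y = -2: RHS = -227 is not a perfect cube.
  y = 3: RHS = 823 is not a perfect cube.
  y = -3: RHS = -797 is not a perfect cube.
Continuing the search up to |y| = 35 finds no solutions either.
No (x, y) in the scanned range satisfies the equation.

No integer solutions with |y| ≤ 35.


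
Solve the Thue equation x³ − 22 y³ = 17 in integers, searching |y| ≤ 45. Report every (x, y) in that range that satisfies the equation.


The equation is x³ - 22y³ = 17. For fixed y, x³ = 22·y³ + 17, so a solution requires the RHS to be a perfect cube.
Strategy: iterate y from -45 to 45, compute RHS = 22·y³ + 17, and check whether it is a (positive or negative) perfect cube.
Check small values of y:
  y = 0: RHS = 17 is not a perfect cube.
  y = 1: RHS = 39 is not a perfect cube.
  y = -1: RHS = -5 is not a perfect cube.
  y = 2: RHS = 193 is not a perfect cube.
  y = -2: RHS = -159 is not a perfect cube.
  y = 3: RHS = 611 is not a perfect cube.
  y = -3: RHS = -577 is not a perfect cube.
Continuing the search up to |y| = 45 finds no solutions either.
No (x, y) in the scanned range satisfies the equation.

No integer solutions with |y| ≤ 45.


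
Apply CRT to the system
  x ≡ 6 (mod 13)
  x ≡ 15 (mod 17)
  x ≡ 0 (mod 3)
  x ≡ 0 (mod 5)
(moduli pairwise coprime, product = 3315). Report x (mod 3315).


Product of moduli M = 13 · 17 · 3 · 5 = 3315.
Merge one congruence at a time:
  Start: x ≡ 6 (mod 13).
  Combine with x ≡ 15 (mod 17); new modulus lcm = 221.
    Write x = 6 + 13·t and substitute into x ≡ 15 (mod 17): 13·t ≡ 15 − 6 = 9 (mod 17).
    The inverse of 13 mod 17 is 4 (since 13·4 = 52 = 3·17 + 1), so t ≡ 4·9 = 36 ≡ 2 (mod 17).
    Then x = 6 + 13·2 = 32, valid modulo lcm(13, 17) = 221: x ≡ 32 (mod 221).
  Combine with x ≡ 0 (mod 3); new modulus lcm = 663.
    Write x = 32 + 221·t and substitute into x ≡ 0 (mod 3): 221·t ≡ 0 − 32 = -32 (mod 3).
    Reduce coefficients mod 3: 2·t ≡ 1 (mod 3).
    The inverse of 2 mod 3 is 2 (since 2·2 = 4 = 1·3 + 1), so t ≡ 2·1 = 2 ≡ 2 (mod 3).
    Then x = 32 + 221·2 = 474, valid modulo lcm(221, 3) = 663: x ≡ 474 (mod 663).
  Combine with x ≡ 0 (mod 5); new modulus lcm = 3315.
    Write x = 474 + 663·t and substitute into x ≡ 0 (mod 5): 663·t ≡ 0 − 474 = -474 (mod 5).
    Reduce coefficients mod 5: 3·t ≡ 1 (mod 5).
    The inverse of 3 mod 5 is 2 (since 3·2 = 6 = 1·5 + 1), so t ≡ 2·1 = 2 ≡ 2 (mod 5).
    Then x = 474 + 663·2 = 1800, valid modulo lcm(663, 5) = 3315: x ≡ 1800 (mod 3315).
Verify against each original: 1800 mod 13 = 6, 1800 mod 17 = 15, 1800 mod 3 = 0, 1800 mod 5 = 0.

x ≡ 1800 (mod 3315).


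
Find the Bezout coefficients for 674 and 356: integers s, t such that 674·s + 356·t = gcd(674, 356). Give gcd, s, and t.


Euclidean algorithm on (674, 356) — divide until remainder is 0:
  674 = 1 · 356 + 318
  356 = 1 · 318 + 38
  318 = 8 · 38 + 14
  38 = 2 · 14 + 10
  14 = 1 · 10 + 4
  10 = 2 · 4 + 2
  4 = 2 · 2 + 0
gcd(674, 356) = 2.
Track Bezout coefficients alongside the remainders: start with r₀ = 674 = a·1 + b·0 (s = 1, t = 0) and r₁ = 356 = a·0 + b·1 (s = 0, t = 1); each new remainder r_{k+1} = r_{k-1} − q_k·r_k inherits s_{k+1} = s_{k-1} − q_k·s_k, t_{k+1} = t_{k-1} − q_k·t_k, so r_k = a·s_k + b·t_k at every step:
  q = 1: r = 318, s = 1 − 1·0 = 1, t = 0 − 1·1 = -1  (check: 674·1 + 356·(-1) = 318)
  q = 1: r = 38, s = 0 − 1·1 = -1, t = 1 − 1·(-1) = 2  (check: 674·(-1) + 356·2 = 38)
  q = 8: r = 14, s = 1 − 8·(-1) = 9, t = -1 − 8·2 = -17  (check: 674·9 + 356·(-17) = 14)
  q = 2: r = 10, s = -1 − 2·9 = -19, t = 2 − 2·(-17) = 36  (check: 674·(-19) + 356·36 = 10)
  q = 1: r = 4, s = 9 − 1·(-19) = 28, t = -17 − 1·36 = -53  (check: 674·28 + 356·(-53) = 4)
  q = 2: r = 2, s = -19 − 2·28 = -75, t = 36 − 2·(-53) = 142  (check: 674·(-75) + 356·142 = 2)
The row with r = 2 (the gcd) gives the Bezout coefficients s = -75, t = 142.
Result: 674 · (-75) + 356 · (142) = 2.

gcd(674, 356) = 2; s = -75, t = 142 (check: 674·(-75) + 356·142 = 2).


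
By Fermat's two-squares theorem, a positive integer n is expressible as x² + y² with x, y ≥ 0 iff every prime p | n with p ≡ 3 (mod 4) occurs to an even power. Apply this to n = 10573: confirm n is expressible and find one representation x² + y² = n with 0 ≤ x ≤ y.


Step 1: Factor n = 10573 = 97 · 109.
Step 2: Check the mod-4 condition on each prime factor: 97 ≡ 1 (mod 4), exponent 1; 109 ≡ 1 (mod 4), exponent 1.
All primes ≡ 3 (mod 4) appear to even exponent (or don't appear), so by the two-squares theorem n IS expressible as a sum of two squares.
Step 3: Build a representation. Here n = 97 · 109 is a product of primes ≡ 1 (mod 4). Each prime p ≡ 1 (mod 4) is itself a sum of two squares; find a² by testing p − a² for a perfect square:
  97: 97 − 1² = 96, 97 − 2² = 93, 97 − 3² = 88, 97 − 4² = 81 = 9² ⇒ 97 = 4² + 9².
  109: 109 − 1² = 108, 109 − 2² = 105, 109 − 3² = 100 = 10² ⇒ 109 = 3² + 10².
  Combine using the Brahmagupta–Fibonacci identity (a² + b²)(c² + d²) = (ac − bd)² + (ad + bc)² = (ac + bd)² + (ad − bc)²:
  97 · 109 = 10573: from (4² + 9²)(3² + 10²), take (4·3 − 9·10, 4·10 + 9·3) = (12 − 90, 40 + 27) = (-78, 67); dropping signs (only squares matter) gives (78, 67); check 78² + 67² = 6084 + 4489 = 10573 ✓.
Step 4: Order so x ≤ y and verify: 67² + 78² = 4489 + 6084 = 10573 = n. ✓

n = 10573 = 67² + 78² (one valid representation with x ≤ y).


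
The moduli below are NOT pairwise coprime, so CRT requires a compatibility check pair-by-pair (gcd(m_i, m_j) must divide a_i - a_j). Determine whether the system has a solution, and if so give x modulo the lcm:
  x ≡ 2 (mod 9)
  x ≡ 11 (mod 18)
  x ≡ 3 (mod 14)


Moduli 9, 18, 14 are not pairwise coprime, so CRT works modulo lcm(m_i) when all pairwise compatibility conditions hold.
Pairwise compatibility: gcd(m_i, m_j) must divide a_i - a_j for every pair.
Merge one congruence at a time:
  Start: x ≡ 2 (mod 9).
  Combine with x ≡ 11 (mod 18): gcd(9, 18) = 9; 11 - 2 = 9, which IS divisible by 9, so compatible.
    Write x = 2 + 9·t and substitute into x ≡ 11 (mod 18): 9·t ≡ 11 − 2 = 9 (mod 18).
    Divide the congruence (and modulus) by g = 9: 1·t ≡ 1 (mod 2).
    So t ≡ 1 (mod 2).
    Then x = 2 + 9·1 = 11, valid modulo lcm(9, 18) = 18: x ≡ 11 (mod 18).
  Combine with x ≡ 3 (mod 14): gcd(18, 14) = 2; 3 - 11 = -8, which IS divisible by 2, so compatible.
    Write x = 11 + 18·t and substitute into x ≡ 3 (mod 14): 18·t ≡ 3 − 11 = -8 (mod 14).
    Divide the congruence (and modulus) by g = 2: 9·t ≡ -4 (mod 7).
    Reduce coefficients mod 7: 2·t ≡ 3 (mod 7).
    The inverse of 2 mod 7 is 4 (since 2·4 = 8 = 1·7 + 1), so t ≡ 4·3 = 12 ≡ 5 (mod 7).
    Then x = 11 + 18·5 = 101, valid modulo lcm(18, 14) = 126: x ≡ 101 (mod 126).
Verify: 101 mod 9 = 2, 101 mod 18 = 11, 101 mod 14 = 3.

x ≡ 101 (mod 126).


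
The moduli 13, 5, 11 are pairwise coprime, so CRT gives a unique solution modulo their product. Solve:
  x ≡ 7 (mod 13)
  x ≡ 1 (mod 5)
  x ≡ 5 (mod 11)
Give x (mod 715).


Moduli 13, 5, 11 are pairwise coprime; by CRT there is a unique solution modulo M = 13 · 5 · 11 = 715.
Solve pairwise, accumulating the modulus:
  Start with x ≡ 7 (mod 13).
  Combine with x ≡ 1 (mod 5): since gcd(13, 5) = 1, we get a unique residue mod 65.
    Write x = 7 + 13·t and substitute into x ≡ 1 (mod 5): 13·t ≡ 1 − 7 = -6 (mod 5).
    Reduce coefficients mod 5: 3·t ≡ 4 (mod 5).
    The inverse of 3 mod 5 is 2 (since 3·2 = 6 = 1·5 + 1), so t ≡ 2·4 = 8 ≡ 3 (mod 5).
    Then x = 7 + 13·3 = 46, valid modulo lcm(13, 5) = 65: x ≡ 46 (mod 65).
  Combine with x ≡ 5 (mod 11): since gcd(65, 11) = 1, we get a unique residue mod 715.
    Write x = 46 + 65·t and substitute into x ≡ 5 (mod 11): 65·t ≡ 5 − 46 = -41 (mod 11).
    Reduce coefficients mod 11: 10·t ≡ 3 (mod 11).
    The inverse of 10 mod 11 is 10 (since 10·10 = 100 = 9·11 + 1), so t ≡ 10·3 = 30 ≡ 8 (mod 11).
    Then x = 46 + 65·8 = 566, valid modulo lcm(65, 11) = 715: x ≡ 566 (mod 715).
Verify: 566 mod 13 = 7 ✓, 566 mod 5 = 1 ✓, 566 mod 11 = 5 ✓.

x ≡ 566 (mod 715).
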